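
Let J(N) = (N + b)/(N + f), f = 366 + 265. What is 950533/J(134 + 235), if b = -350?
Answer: 950533000/19 ≈ 5.0028e+7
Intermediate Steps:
f = 631
J(N) = (-350 + N)/(631 + N) (J(N) = (N - 350)/(N + 631) = (-350 + N)/(631 + N))
950533/J(134 + 235) = 950533/(((-350 + (134 + 235))/(631 + (134 + 235)))) = 950533/(((-350 + 369)/(631 + 369))) = 950533/((19/1000)) = 950533/(((1/1000)*19)) = 950533/(19/1000) = 950533*(1000/19) = 950533000/19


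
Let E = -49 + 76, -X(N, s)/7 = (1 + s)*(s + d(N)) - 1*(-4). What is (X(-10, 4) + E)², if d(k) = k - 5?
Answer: 147456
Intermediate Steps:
d(k) = -5 + k
X(N, s) = -28 - 7*(1 + s)*(-5 + N + s) (X(N, s) = -7*((1 + s)*(s + (-5 + N)) - 1*(-4)) = -7*((1 + s)*(-5 + N + s) + 4) = -7*(4 + (1 + s)*(-5 + N + s)) = -28 - 7*(1 + s)*(-5 + N + s))
E = 27
(X(-10, 4) + E)² = ((7 - 7*(-10) - 7*4 - 7*4² - 7*4*(-5 - 10)) + 27)² = ((7 + 70 - 28 - 7*16 - 7*4*(-15)) + 27)² = ((7 + 70 - 28 - 112 + 420) + 27)² = (357 + 27)² = 384² = 147456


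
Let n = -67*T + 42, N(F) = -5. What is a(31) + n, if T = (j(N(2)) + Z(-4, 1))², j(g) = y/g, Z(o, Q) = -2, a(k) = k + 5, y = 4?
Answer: -11182/25 ≈ -447.28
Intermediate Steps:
a(k) = 5 + k
j(g) = 4/g
T = 196/25 (T = (4/(-5) - 2)² = (4*(-⅕) - 2)² = (-⅘ - 2)² = (-14/5)² = 196/25 ≈ 7.8400)
n = -12082/25 (n = -67*196/25 + 42 = -13132/25 + 42 = -12082/25 ≈ -483.28)
a(31) + n = (5 + 31) - 12082/25 = 36 - 12082/25 = -11182/25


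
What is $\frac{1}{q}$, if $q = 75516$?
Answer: $\frac{1}{75516} \approx 1.3242 \cdot 10^{-5}$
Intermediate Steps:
$\frac{1}{q} = \frac{1}{75516}$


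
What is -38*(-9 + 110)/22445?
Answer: -3838/22445 ≈ -0.17100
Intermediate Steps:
-38*(-9 + 110)/22445 = -38*101*(1/22445) = -3838*1/22445 = -3838/22445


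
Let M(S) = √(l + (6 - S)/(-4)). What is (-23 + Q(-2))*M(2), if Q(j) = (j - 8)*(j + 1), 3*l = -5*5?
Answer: -26*I*√21/3 ≈ -39.716*I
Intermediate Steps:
l = -25/3 (l = (-5*5)/3 = (⅓)*(-25) = -25/3 ≈ -8.3333)
M(S) = √(-59/6 + S/4) (M(S) = √(-25/3 + (6 - S)/(-4)) = √(-25/3 + (6 - S)*(-¼)) = √(-25/3 + (-3/2 + S/4)) = √(-59/6 + S/4))
Q(j) = (1 + j)*(-8 + j) (Q(j) = (-8 + j)*(1 + j) = (1 + j)*(-8 + j))
(-23 + Q(-2))*M(2) = (-23 + (-8 + (-2)² - 7*(-2)))*(√(-354 + 9*2)/6) = (-23 + (-8 + 4 + 14))*(√(-354 + 18)/6) = (-23 + 10)*(√(-336)/6) = -13*4*I*√21/6 = -26*I*√21/3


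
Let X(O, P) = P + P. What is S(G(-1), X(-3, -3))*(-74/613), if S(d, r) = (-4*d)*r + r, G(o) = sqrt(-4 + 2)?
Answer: 444/613 - 1776*I*sqrt(2)/613 ≈ 0.72431 - 4.0973*I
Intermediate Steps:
X(O, P) = 2*P
G(o) = I*sqrt(2) (G(o) = sqrt(-2) = I*sqrt(2))
S(d, r) = r - 4*d*r (S(d, r) = -4*d*r + r = r - 4*d*r)
S(G(-1), X(-3, -3))*(-74/613) = ((2*(-3))*(1 - 4*I*sqrt(2)))*(-74/613) = (-6*(1 - 4*I*sqrt(2)))*(-74*1/613) = (-6 + 24*I*sqrt(2))*(-74/613) = 444/613 - 1776*I*sqrt(2)/613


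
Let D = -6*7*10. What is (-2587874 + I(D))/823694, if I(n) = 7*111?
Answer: -2587097/823694 ≈ -3.1408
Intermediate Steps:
D = -420 (D = -42*10 = -420)
I(n) = 777
(-2587874 + I(D))/823694 = (-2587874 + 777)/823694 = -2587097*1/823694 = -2587097/823694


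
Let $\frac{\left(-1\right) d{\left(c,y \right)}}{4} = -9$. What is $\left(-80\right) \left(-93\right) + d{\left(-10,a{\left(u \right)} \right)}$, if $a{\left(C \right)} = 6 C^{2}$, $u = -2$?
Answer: $7476$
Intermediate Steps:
$d{\left(c,y \right)} = 36$ ($d{\left(c,y \right)} = \left(-4\right) \left(-9\right) = 36$)
$\left(-80\right) \left(-93\right) + d{\left(-10,a{\left(u \right)} \right)} = \left(-80\right) \left(-93\right) + 36 = 7440 + 36 = 7476$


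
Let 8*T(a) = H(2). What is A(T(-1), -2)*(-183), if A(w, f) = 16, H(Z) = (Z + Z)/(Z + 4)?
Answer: -2928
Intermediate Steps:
H(Z) = 2*Z/(4 + Z) (H(Z) = (2*Z)/(4 + Z) = 2*Z/(4 + Z))
T(a) = 1/12 (T(a) = (2*2/(4 + 2))/8 = (2*2/6)/8 = (2*2*(1/6))/8 = (1/8)*(2/3) = 1/12)
A(T(-1), -2)*(-183) = 16*(-183) = -2928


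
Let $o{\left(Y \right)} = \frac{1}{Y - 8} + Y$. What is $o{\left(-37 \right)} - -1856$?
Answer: $\frac{81854}{45} \approx 1819.0$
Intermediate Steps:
$o{\left(Y \right)} = Y + \frac{1}{-8 + Y}$ ($o{\left(Y \right)} = \frac{1}{-8 + Y} + Y = Y + \frac{1}{-8 + Y}$)
$o{\left(-37 \right)} - -1856 = \frac{1 + \left(-37\right)^{2} - -296}{-8 - 37} - -1856 = \frac{1 + 1369 + 296}{-45} + 1856 = \left(- \frac{1}{45}\right) 1666 + 1856 = - \frac{1666}{45} + 1856 = \frac{81854}{45}$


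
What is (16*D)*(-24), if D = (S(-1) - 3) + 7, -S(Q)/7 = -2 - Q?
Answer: -4224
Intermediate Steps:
S(Q) = 14 + 7*Q (S(Q) = -7*(-2 - Q) = 14 + 7*Q)
D = 11 (D = ((14 + 7*(-1)) - 3) + 7 = ((14 - 7) - 3) + 7 = (7 - 3) + 7 = 4 + 7 = 11)
(16*D)*(-24) = (16*11)*(-24) = 176*(-24) = -4224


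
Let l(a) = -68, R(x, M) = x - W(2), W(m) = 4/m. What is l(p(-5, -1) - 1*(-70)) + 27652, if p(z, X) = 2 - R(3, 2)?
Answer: 27584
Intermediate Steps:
R(x, M) = -2 + x (R(x, M) = x - 4/2 = x - 1*2 = x - 2 = -2 + x)
p(z, X) = 1 (p(z, X) = 2 - (-2 + 3) = 2 - 1*1 = 2 - 1 = 1)
l(p(-5, -1) - 1*(-70)) + 27652 = -68 + 27652 = 27584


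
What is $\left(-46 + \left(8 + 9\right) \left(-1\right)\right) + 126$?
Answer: $63$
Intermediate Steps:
$\left(-46 + \left(8 + 9\right) \left(-1\right)\right) + 126 = \left(-46 + 17 \left(-1\right)\right) + 126 = \left(-46 - 17\right) + 126 = -63 + 126 = 63$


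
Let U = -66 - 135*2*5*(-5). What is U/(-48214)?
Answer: -3342/24107 ≈ -0.13863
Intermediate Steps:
U = 6684 (U = -66 - 1350*(-5) = -66 - 135*(-50) = -66 + 6750 = 6684)
U/(-48214) = 6684/(-48214) = 6684*(-1/48214) = -3342/24107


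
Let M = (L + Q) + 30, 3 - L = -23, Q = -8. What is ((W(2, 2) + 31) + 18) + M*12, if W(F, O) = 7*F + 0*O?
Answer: 639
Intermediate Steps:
L = 26 (L = 3 - 1*(-23) = 3 + 23 = 26)
M = 48 (M = (26 - 8) + 30 = 18 + 30 = 48)
W(F, O) = 7*F (W(F, O) = 7*F + 0 = 7*F)
((W(2, 2) + 31) + 18) + M*12 = ((7*2 + 31) + 18) + 48*12 = ((14 + 31) + 18) + 576 = (45 + 18) + 576 = 63 + 576 = 639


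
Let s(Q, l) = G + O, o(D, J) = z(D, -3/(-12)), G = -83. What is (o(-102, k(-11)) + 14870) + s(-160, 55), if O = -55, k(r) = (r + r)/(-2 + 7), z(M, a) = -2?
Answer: 14730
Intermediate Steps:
k(r) = 2*r/5 (k(r) = (2*r)/5 = (2*r)*(⅕) = 2*r/5)
o(D, J) = -2
s(Q, l) = -138 (s(Q, l) = -83 - 55 = -138)
(o(-102, k(-11)) + 14870) + s(-160, 55) = (-2 + 14870) - 138 = 14868 - 138 = 14730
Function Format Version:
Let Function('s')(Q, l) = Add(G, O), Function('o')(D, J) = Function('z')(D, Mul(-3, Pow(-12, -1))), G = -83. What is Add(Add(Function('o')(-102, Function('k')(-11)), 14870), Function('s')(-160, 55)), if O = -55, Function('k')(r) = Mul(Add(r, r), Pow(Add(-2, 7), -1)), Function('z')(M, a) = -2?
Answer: 14730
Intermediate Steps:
Function('k')(r) = Mul(Rational(2, 5), r) (Function('k')(r) = Mul(Mul(2, r), Pow(5, -1)) = Mul(Mul(2, r), Rational(1, 5)) = Mul(Rational(2, 5), r))
Function('o')(D, J) = -2
Function('s')(Q, l) = -138 (Function('s')(Q, l) = Add(-83, -55) = -138)
Add(Add(Function('o')(-102, Function('k')(-11)), 14870), Function('s')(-160, 55)) = Add(Add(-2, 14870), -138) = Add(14868, -138) = 14730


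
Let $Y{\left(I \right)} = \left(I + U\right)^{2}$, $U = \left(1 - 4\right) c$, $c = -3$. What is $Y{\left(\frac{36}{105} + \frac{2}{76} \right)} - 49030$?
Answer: $- \frac{86573890479}{1768900} \approx -48942.0$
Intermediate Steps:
$U = 9$ ($U = \left(1 - 4\right) \left(-3\right) = \left(-3\right) \left(-3\right) = 9$)
$Y{\left(I \right)} = \left(9 + I\right)^{2}$ ($Y{\left(I \right)} = \left(I + 9\right)^{2} = \left(9 + I\right)^{2}$)
$Y{\left(\frac{36}{105} + \frac{2}{76} \right)} - 49030 = \left(9 + \left(\frac{36}{105} + \frac{2}{76}\right)\right)^{2} - 49030 = \left(9 + \left(36 \cdot \frac{1}{105} + 2 \cdot \frac{1}{76}\right)\right)^{2} - 49030 = \left(9 + \left(\frac{12}{35} + \frac{1}{38}\right)\right)^{2} - 49030 = \left(9 + \frac{491}{1330}\right)^{2} - 49030 = \left(\frac{12461}{1330}\right)^{2} - 49030 = \frac{155276521}{1768900} - 49030 = - \frac{86573890479}{1768900}$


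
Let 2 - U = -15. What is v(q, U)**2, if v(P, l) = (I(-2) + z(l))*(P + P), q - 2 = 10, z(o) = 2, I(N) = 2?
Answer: 9216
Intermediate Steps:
q = 12 (q = 2 + 10 = 12)
U = 17 (U = 2 - 1*(-15) = 2 + 15 = 17)
v(P, l) = 8*P (v(P, l) = (2 + 2)*(P + P) = 4*(2*P) = 8*P)
v(q, U)**2 = (8*12)**2 = 96**2 = 9216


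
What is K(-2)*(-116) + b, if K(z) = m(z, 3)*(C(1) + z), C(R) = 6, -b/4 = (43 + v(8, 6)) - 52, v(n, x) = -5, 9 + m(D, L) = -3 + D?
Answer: 6552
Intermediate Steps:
m(D, L) = -12 + D (m(D, L) = -9 + (-3 + D) = -12 + D)
b = 56 (b = -4*((43 - 5) - 52) = -4*(38 - 52) = -4*(-14) = 56)
K(z) = (-12 + z)*(6 + z)
K(-2)*(-116) + b = ((-12 - 2)*(6 - 2))*(-116) + 56 = -14*4*(-116) + 56 = -56*(-116) + 56 = 6496 + 56 = 6552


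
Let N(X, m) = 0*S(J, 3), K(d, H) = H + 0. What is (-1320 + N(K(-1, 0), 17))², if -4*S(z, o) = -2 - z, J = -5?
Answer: 1742400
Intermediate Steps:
S(z, o) = ½ + z/4 (S(z, o) = -(-2 - z)/4 = ½ + z/4)
K(d, H) = H
N(X, m) = 0 (N(X, m) = 0*(½ + (¼)*(-5)) = 0*(½ - 5/4) = 0*(-¾) = 0)
(-1320 + N(K(-1, 0), 17))² = (-1320 + 0)² = (-1320)² = 1742400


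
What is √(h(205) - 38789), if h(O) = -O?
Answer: I*√38994 ≈ 197.47*I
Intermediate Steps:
√(h(205) - 38789) = √(-1*205 - 38789) = √(-205 - 38789) = √(-38994) = I*√38994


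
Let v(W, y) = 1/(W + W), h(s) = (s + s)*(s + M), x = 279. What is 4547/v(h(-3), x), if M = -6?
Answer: 491076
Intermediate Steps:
h(s) = 2*s*(-6 + s) (h(s) = (s + s)*(s - 6) = (2*s)*(-6 + s) = 2*s*(-6 + s))
v(W, y) = 1/(2*W)
4547/v(h(-3), x) = 4547/((1/(2*((2*(-3)*(-6 - 3)))))) = 4547/((1/(2*((2*(-3)*(-9)))))) = 4547/(((½)/54)) = 4547/(((½)*(1/54))) = 4547/(1/108) = 4547*108 = 491076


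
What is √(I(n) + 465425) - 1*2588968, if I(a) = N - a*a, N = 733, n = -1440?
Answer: -2588968 + I*√1607442 ≈ -2.589e+6 + 1267.8*I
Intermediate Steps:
I(a) = 733 - a² (I(a) = 733 - a*a = 733 - a²)
√(I(n) + 465425) - 1*2588968 = √((733 - 1*(-1440)²) + 465425) - 1*2588968 = √((733 - 1*2073600) + 465425) - 2588968 = √((733 - 2073600) + 465425) - 2588968 = √(-2072867 + 465425) - 2588968 = √(-1607442) - 2588968 = I*√1607442 - 2588968 = -2588968 + I*√1607442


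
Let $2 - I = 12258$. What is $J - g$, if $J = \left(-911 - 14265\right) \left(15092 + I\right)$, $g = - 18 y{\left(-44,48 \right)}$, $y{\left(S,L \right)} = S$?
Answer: $-43039928$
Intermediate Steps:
$I = -12256$ ($I = 2 - 12258 = -12256$)
$g = 792$ ($g = \left(-18\right) \left(-44\right) = 792$)
$J = -43039136$ ($J = \left(-911 - 14265\right) \left(15092 - 12256\right) = \left(-15176\right) 2836 = -43039136$)
$J - g = -43039136 - 792 = -43039928$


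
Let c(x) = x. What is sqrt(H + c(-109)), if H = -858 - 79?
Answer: I*sqrt(1046) ≈ 32.342*I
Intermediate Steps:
H = -937
sqrt(H + c(-109)) = sqrt(-937 - 109) = sqrt(-1046) = I*sqrt(1046)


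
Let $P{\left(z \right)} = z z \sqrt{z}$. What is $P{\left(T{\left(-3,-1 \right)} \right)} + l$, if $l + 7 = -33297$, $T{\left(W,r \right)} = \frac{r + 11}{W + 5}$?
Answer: $-33304 + 25 \sqrt{5} \approx -33248.0$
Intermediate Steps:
$T{\left(W,r \right)} = \frac{11 + r}{5 + W}$
$l = -33304$ ($l = -7 - 33297 = -33304$)
$P{\left(z \right)} = z^{\frac{5}{2}}$ ($P{\left(z \right)} = z^{2} \sqrt{z} = z^{\frac{5}{2}}$)
$P{\left(T{\left(-3,-1 \right)} \right)} + l = \left(\frac{11 - 1}{5 - 3}\right)^{\frac{5}{2}} - 33304 = \left(\frac{1}{2} \cdot 10\right)^{\frac{5}{2}} - 33304 = 5^{\frac{5}{2}} - 33304 = 25 \sqrt{5} - 33304 = -33304 + 25 \sqrt{5}$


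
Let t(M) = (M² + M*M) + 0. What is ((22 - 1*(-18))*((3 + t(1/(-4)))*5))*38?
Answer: 23750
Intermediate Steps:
t(M) = 2*M² (t(M) = (M² + M²) + 0 = 2*M² + 0 = 2*M²)
((22 - 1*(-18))*((3 + t(1/(-4)))*5))*38 = ((22 - 1*(-18))*((3 + 2*(1/(-4))²)*5))*38 = ((22 + 18)*((3 + 2*(-¼)²)*5))*38 = (40*((3 + 2*(1/16))*5))*38 = (40*((3 + ⅛)*5))*38 = (40*((25/8)*5))*38 = (40*(125/8))*38 = 625*38 = 23750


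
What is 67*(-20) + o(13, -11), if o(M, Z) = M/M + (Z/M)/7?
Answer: -121860/91 ≈ -1339.1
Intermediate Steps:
o(M, Z) = 1 + Z/(7*M) (o(M, Z) = 1 + (Z/M)*(⅐) = 1 + Z/(7*M))
67*(-20) + o(13, -11) = 67*(-20) + (13 + (⅐)*(-11))/13 = -1340 + (13 - 11/7)/13 = -1340 + (1/13)*(80/7) = -1340 + 80/91 = -121860/91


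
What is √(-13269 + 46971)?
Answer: √33702 ≈ 183.58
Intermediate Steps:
√(-13269 + 46971) = √33702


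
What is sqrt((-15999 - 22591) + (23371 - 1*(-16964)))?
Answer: sqrt(1745) ≈ 41.773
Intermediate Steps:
sqrt((-15999 - 22591) + (23371 - 1*(-16964))) = sqrt(-38590 + (23371 + 16964)) = sqrt(-38590 + 40335) = sqrt(1745)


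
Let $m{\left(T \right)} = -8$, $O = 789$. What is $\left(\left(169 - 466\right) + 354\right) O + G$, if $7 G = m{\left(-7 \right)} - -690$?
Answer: $\frac{315493}{7} \approx 45070.0$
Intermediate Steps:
$G = \frac{682}{7}$ ($G = \frac{-8 - -690}{7} = \frac{-8 + 690}{7} = \frac{1}{7} \cdot 682 = \frac{682}{7} \approx 97.429$)
$\left(\left(169 - 466\right) + 354\right) O + G = \left(\left(169 - 466\right) + 354\right) 789 + \frac{682}{7} = \left(-297 + 354\right) 789 + \frac{682}{7} = 57 \cdot 789 + \frac{682}{7} = 44973 + \frac{682}{7} = \frac{315493}{7}$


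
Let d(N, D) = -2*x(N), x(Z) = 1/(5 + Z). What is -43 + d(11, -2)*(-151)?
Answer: -193/8 ≈ -24.125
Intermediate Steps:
d(N, D) = -2/(5 + N)
-43 + d(11, -2)*(-151) = -43 - 2/(5 + 11)*(-151) = -43 - 2/16*(-151) = -43 - 2*1/16*(-151) = -43 - 1/8*(-151) = -43 + 151/8 = -193/8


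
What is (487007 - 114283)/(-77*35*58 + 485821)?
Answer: 372724/329511 ≈ 1.1311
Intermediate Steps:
(487007 - 114283)/(-77*35*58 + 485821) = 372724/(-2695*58 + 485821) = 372724/(-156310 + 485821) = 372724/329511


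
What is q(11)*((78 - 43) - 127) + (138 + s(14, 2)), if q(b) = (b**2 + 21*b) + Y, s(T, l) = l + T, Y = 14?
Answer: -33518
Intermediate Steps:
s(T, l) = T + l
q(b) = 14 + b**2 + 21*b (q(b) = (b**2 + 21*b) + 14 = 14 + b**2 + 21*b)
q(11)*((78 - 43) - 127) + (138 + s(14, 2)) = (14 + 11**2 + 21*11)*((78 - 43) - 127) + (138 + (14 + 2)) = (14 + 121 + 231)*(35 - 127) + (138 + 16) = 366*(-92) + 154 = -33672 + 154 = -33518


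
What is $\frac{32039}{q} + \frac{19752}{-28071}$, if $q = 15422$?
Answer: $\frac{198250475}{144303654} \approx 1.3738$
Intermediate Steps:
$\frac{32039}{q} + \frac{19752}{-28071} = \frac{32039}{15422} + \frac{19752}{-28071} = 32039 \cdot \frac{1}{15422} + 19752 \left(- \frac{1}{28071}\right) = \frac{32039}{15422} - \frac{6584}{9357} = \frac{198250475}{144303654}$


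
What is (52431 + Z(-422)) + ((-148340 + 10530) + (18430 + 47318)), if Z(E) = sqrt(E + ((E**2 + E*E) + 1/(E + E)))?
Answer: -19631 + sqrt(63352670453)/422 ≈ -19035.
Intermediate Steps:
Z(E) = sqrt(E + 1/(2*E) + 2*E**2) (Z(E) = sqrt(E + ((E**2 + E**2) + 1/(2*E))) = sqrt(E + (2*E**2 + 1/(2*E))) = sqrt(E + (1/(2*E) + 2*E**2)) = sqrt(E + 1/(2*E) + 2*E**2))
(52431 + Z(-422)) + ((-148340 + 10530) + (18430 + 47318)) = (52431 + sqrt(2/(-422) + 4*(-422) + 8*(-422)**2)/2) + ((-148340 + 10530) + (18430 + 47318)) = (52431 + sqrt(2*(-1/422) - 1688 + 8*178084)/2) + (-137810 + 65748) = (52431 + sqrt(-1/211 - 1688 + 1424672)/2) - 72062 = (52431 + sqrt(300249623/211)/2) - 72062 = (52431 + (sqrt(63352670453)/211)/2) - 72062 = (52431 + sqrt(63352670453)/422) - 72062 = -19631 + sqrt(63352670453)/422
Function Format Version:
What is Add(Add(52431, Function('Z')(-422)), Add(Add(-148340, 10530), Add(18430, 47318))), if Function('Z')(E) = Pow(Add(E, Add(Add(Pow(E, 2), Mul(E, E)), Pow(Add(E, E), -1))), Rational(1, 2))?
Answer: Add(-19631, Mul(Rational(1, 422), Pow(63352670453, Rational(1, 2)))) ≈ -19035.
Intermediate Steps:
Function('Z')(E) = Pow(Add(E, Mul(Rational(1, 2), Pow(E, -1)), Mul(2, Pow(E, 2))), Rational(1, 2)) (Function('Z')(E) = Pow(Add(E, Add(Add(Pow(E, 2), Pow(E, 2)), Pow(Mul(2, E), -1))), Rational(1, 2)) = Pow(Add(E, Add(Mul(2, Pow(E, 2)), Mul(Rational(1, 2), Pow(E, -1)))), Rational(1, 2)) = Pow(Add(E, Add(Mul(Rational(1, 2), Pow(E, -1)), Mul(2, Pow(E, 2)))), Rational(1, 2)) = Pow(Add(E, Mul(Rational(1, 2), Pow(E, -1)), Mul(2, Pow(E, 2))), Rational(1, 2)))
Add(Add(52431, Function('Z')(-422)), Add(Add(-148340, 10530), Add(18430, 47318))) = Add(Add(52431, Mul(Rational(1, 2), Pow(Add(Mul(2, Pow(-422, -1)), Mul(4, -422), Mul(8, Pow(-422, 2))), Rational(1, 2)))), Add(Add(-148340, 10530), Add(18430, 47318))) = Add(Add(52431, Mul(Rational(1, 2), Pow(Add(Mul(2, Rational(-1, 422)), -1688, Mul(8, 178084)), Rational(1, 2)))), Add(-137810, 65748)) = Add(Add(52431, Mul(Rational(1, 2), Pow(Add(Rational(-1, 211), -1688, 1424672), Rational(1, 2)))), -72062) = Add(Add(52431, Mul(Rational(1, 2), Pow(Rational(300249623, 211), Rational(1, 2)))), -72062) = Add(Add(52431, Mul(Rational(1, 2), Mul(Rational(1, 211), Pow(63352670453, Rational(1, 2))))), -72062) = Add(Add(52431, Mul(Rational(1, 422), Pow(63352670453, Rational(1, 2)))), -72062) = Add(-19631, Mul(Rational(1, 422), Pow(63352670453, Rational(1, 2))))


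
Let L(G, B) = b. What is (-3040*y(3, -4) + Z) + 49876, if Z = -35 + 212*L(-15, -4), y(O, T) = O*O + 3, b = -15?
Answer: 10181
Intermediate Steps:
L(G, B) = -15
y(O, T) = 3 + O² (y(O, T) = O² + 3 = 3 + O²)
Z = -3215 (Z = -35 + 212*(-15) = -35 - 3180 = -3215)
(-3040*y(3, -4) + Z) + 49876 = (-3040*(3 + 3²) - 3215) + 49876 = (-3040*(3 + 9) - 3215) + 49876 = (-3040*12 - 3215) + 49876 = (-36480 - 3215) + 49876 = -39695 + 49876 = 10181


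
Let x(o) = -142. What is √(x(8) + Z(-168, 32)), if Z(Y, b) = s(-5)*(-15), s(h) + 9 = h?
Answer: 2*√17 ≈ 8.2462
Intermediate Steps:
s(h) = -9 + h
Z(Y, b) = 210 (Z(Y, b) = (-9 - 5)*(-15) = -14*(-15) = 210)
√(x(8) + Z(-168, 32)) = √(-142 + 210) = √68 = 2*√17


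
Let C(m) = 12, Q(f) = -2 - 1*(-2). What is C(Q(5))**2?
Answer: 144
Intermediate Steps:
Q(f) = 0 (Q(f) = -2 + 2 = 0)
C(Q(5))**2 = 12**2 = 144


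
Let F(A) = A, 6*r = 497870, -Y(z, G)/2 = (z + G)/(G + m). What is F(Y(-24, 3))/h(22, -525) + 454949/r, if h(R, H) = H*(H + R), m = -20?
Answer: 58353933911/10643215925 ≈ 5.4827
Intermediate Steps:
Y(z, G) = -2*(G + z)/(-20 + G) (Y(z, G) = -2*(z + G)/(G - 20) = -2*(G + z)/(-20 + G))
r = 248935/3 (r = (⅙)*497870 = 248935/3 ≈ 82978.)
F(Y(-24, 3))/h(22, -525) + 454949/r = (2*(-1*3 - 1*(-24))/(-20 + 3))/((-525*(-525 + 22))) + 454949/(248935/3) = (2*(-3 + 24)/(-17))/((-525*(-503))) + 454949*(3/248935) = (2*(-1/17)*21)/264075 + 1364847/248935 = -42/17*1/264075 + 1364847/248935 = -2/213775 + 1364847/248935 = 58353933911/10643215925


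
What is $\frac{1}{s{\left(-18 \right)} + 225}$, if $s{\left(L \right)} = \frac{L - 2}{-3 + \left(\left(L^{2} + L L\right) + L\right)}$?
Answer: $\frac{627}{141055} \approx 0.0044451$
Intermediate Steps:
$s{\left(L \right)} = \frac{-2 + L}{-3 + L + 2 L^{2}}$ ($s{\left(L \right)} = \frac{-2 + L}{-3 + \left(\left(L^{2} + L^{2}\right) + L\right)} = \frac{-2 + L}{-3 + \left(2 L^{2} + L\right)} = \frac{-2 + L}{-3 + \left(L + 2 L^{2}\right)} = \frac{-2 + L}{-3 + L + 2 L^{2}}$)
$\frac{1}{s{\left(-18 \right)} + 225} = \frac{1}{\frac{-2 - 18}{-3 - 18 + 2 \left(-18\right)^{2}} + 225} = \frac{1}{\frac{1}{-3 - 18 + 2 \cdot 324} \left(-20\right) + 225} = \frac{1}{\frac{1}{-3 - 18 + 648} \left(-20\right) + 225} = \frac{1}{\frac{1}{627} \left(-20\right) + 225} = \frac{1}{- \frac{20}{627} + 225} = \frac{1}{\frac{141055}{627}} = \frac{627}{141055}$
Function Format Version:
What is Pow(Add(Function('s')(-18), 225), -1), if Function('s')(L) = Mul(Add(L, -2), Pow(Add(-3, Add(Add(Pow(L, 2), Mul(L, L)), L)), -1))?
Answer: Rational(627, 141055) ≈ 0.0044451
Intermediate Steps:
Function('s')(L) = Mul(Pow(Add(-3, L, Mul(2, Pow(L, 2))), -1), Add(-2, L)) (Function('s')(L) = Mul(Add(-2, L), Pow(Add(-3, Add(Add(Pow(L, 2), Pow(L, 2)), L)), -1)) = Mul(Add(-2, L), Pow(Add(-3, Add(Mul(2, Pow(L, 2)), L)), -1)) = Mul(Add(-2, L), Pow(Add(-3, Add(L, Mul(2, Pow(L, 2)))), -1)) = Mul(Add(-2, L), Pow(Add(-3, L, Mul(2, Pow(L, 2))), -1)) = Mul(Pow(Add(-3, L, Mul(2, Pow(L, 2))), -1), Add(-2, L)))
Pow(Add(Function('s')(-18), 225), -1) = Pow(Add(Mul(Pow(Add(-3, -18, Mul(2, Pow(-18, 2))), -1), Add(-2, -18)), 225), -1) = Pow(Add(Mul(Pow(Add(-3, -18, Mul(2, 324)), -1), -20), 225), -1) = Pow(Add(Mul(Pow(Add(-3, -18, 648), -1), -20), 225), -1) = Pow(Add(Mul(Pow(627, -1), -20), 225), -1) = Pow(Add(Mul(Rational(1, 627), -20), 225), -1) = Pow(Add(Rational(-20, 627), 225), -1) = Pow(Rational(141055, 627), -1) = Rational(627, 141055)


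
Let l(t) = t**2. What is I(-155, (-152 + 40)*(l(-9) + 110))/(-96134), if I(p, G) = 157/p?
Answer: 157/14900770 ≈ 1.0536e-5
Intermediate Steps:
I(-155, (-152 + 40)*(l(-9) + 110))/(-96134) = (157/(-155))/(-96134) = (157*(-1/155))*(-1/96134) = -157/155*(-1/96134) = 157/14900770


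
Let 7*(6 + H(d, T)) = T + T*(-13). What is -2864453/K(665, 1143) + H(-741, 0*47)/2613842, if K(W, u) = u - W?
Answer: -3743613780647/624708238 ≈ -5992.6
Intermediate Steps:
H(d, T) = -6 - 12*T/7 (H(d, T) = -6 + (T + T*(-13))/7 = -6 + (T - 13*T)/7 = -6 + (-12*T)/7 = -6 - 12*T/7)
-2864453/K(665, 1143) + H(-741, 0*47)/2613842 = -2864453/(1143 - 1*665) + (-6 - 0*47)/2613842 = -2864453/(1143 - 665) + (-6 - 12/7*0)*(1/2613842) = -2864453/478 + (-6 + 0)*(1/2613842) = -2864453*1/478 - 6*1/2613842 = -2864453/478 - 3/1306921 = -3743613780647/624708238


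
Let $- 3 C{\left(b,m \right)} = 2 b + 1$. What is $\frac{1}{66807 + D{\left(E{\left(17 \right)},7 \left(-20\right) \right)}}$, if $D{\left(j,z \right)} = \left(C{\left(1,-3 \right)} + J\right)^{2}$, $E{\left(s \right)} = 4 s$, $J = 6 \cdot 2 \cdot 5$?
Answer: $\frac{1}{70288} \approx 1.4227 \cdot 10^{-5}$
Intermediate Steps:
$J = 60$ ($J = 12 \cdot 5 = 60$)
$C{\left(b,m \right)} = - \frac{1}{3} - \frac{2 b}{3}$ ($C{\left(b,m \right)} = - \frac{2 b + 1}{3} = - \frac{1 + 2 b}{3} = - \frac{1}{3} - \frac{2 b}{3}$)
$D{\left(j,z \right)} = 3481$ ($D{\left(j,z \right)} = \left(\left(- \frac{1}{3} - \frac{2}{3}\right) + 60\right)^{2} = \left(-1 + 60\right)^{2} = 59^{2} = 3481$)
$\frac{1}{66807 + D{\left(E{\left(17 \right)},7 \left(-20\right) \right)}} = \frac{1}{66807 + 3481} = \frac{1}{70288}$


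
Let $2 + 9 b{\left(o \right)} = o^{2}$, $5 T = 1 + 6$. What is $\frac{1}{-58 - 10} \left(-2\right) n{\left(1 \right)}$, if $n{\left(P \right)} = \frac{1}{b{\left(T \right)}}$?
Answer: $- \frac{225}{34} \approx -6.6176$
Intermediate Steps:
$T = \frac{7}{5}$ ($T = \frac{1 + 6}{5} = \frac{1}{5} \cdot 7 = \frac{7}{5} \approx 1.4$)
$b{\left(o \right)} = - \frac{2}{9} + \frac{o^{2}}{9}$
$n{\left(P \right)} = -225$ ($n{\left(P \right)} = \frac{1}{- \frac{2}{9} + \frac{\left(\frac{7}{5}\right)^{2}}{9}} = \frac{1}{- \frac{2}{9} + \frac{1}{9} \cdot \frac{49}{25}} = \frac{1}{- \frac{2}{9} + \frac{49}{225}} = \frac{1}{- \frac{1}{225}} = -225$)
$\frac{1}{-58 - 10} \left(-2\right) n{\left(1 \right)} = \frac{1}{-58 - 10} \left(-2\right) \left(-225\right) = \frac{1}{-68} \left(-2\right) \left(-225\right) = \left(- \frac{1}{68}\right) \left(-2\right) \left(-225\right) = \frac{1}{34} \left(-225\right) = - \frac{225}{34}$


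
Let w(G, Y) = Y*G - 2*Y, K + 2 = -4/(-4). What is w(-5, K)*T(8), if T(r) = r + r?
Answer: 112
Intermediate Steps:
T(r) = 2*r
K = -1 (K = -2 - 4/(-4) = -2 - 4*(-¼) = -2 + 1 = -1)
w(G, Y) = -2*Y + G*Y (w(G, Y) = G*Y - 2*Y = -2*Y + G*Y)
w(-5, K)*T(8) = (-(-2 - 5))*(2*8) = -1*(-7)*16 = 7*16 = 112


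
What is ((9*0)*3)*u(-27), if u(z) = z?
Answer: 0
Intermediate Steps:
((9*0)*3)*u(-27) = ((9*0)*3)*(-27) = (0*3)*(-27) = 0*(-27) = 0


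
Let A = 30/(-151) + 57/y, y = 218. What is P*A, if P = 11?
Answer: 22737/32918 ≈ 0.69072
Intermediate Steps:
A = 2067/32918 (A = 30/(-151) + 57/218 = 30*(-1/151) + 57*(1/218) = -30/151 + 57/218 = 2067/32918 ≈ 0.062792)
P*A = 11*(2067/32918) = 22737/32918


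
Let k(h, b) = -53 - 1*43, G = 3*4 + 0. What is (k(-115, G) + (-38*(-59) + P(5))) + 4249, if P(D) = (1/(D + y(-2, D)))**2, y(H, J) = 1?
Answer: 230221/36 ≈ 6395.0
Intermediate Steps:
G = 12 (G = 12 + 0 = 12)
k(h, b) = -96 (k(h, b) = -53 - 43 = -96)
P(D) = (1 + D)**(-2) (P(D) = (1/(D + 1))**2 = (1/(1 + D))**2 = (1 + D)**(-2))
(k(-115, G) + (-38*(-59) + P(5))) + 4249 = (-96 + (-38*(-59) + (1 + 5)**(-2))) + 4249 = (-96 + (2242 + 6**(-2))) + 4249 = (-96 + (2242 + 1/36)) + 4249 = (-96 + 80713/36) + 4249 = 77257/36 + 4249 = 230221/36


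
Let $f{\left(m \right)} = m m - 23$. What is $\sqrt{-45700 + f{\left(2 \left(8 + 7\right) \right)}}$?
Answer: $i \sqrt{44823} \approx 211.71 i$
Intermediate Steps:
$f{\left(m \right)} = -23 + m^{2}$ ($f{\left(m \right)} = m^{2} - 23 = -23 + m^{2}$)
$\sqrt{-45700 + f{\left(2 \left(8 + 7\right) \right)}} = \sqrt{-45700 - \left(23 - \left(2 \left(8 + 7\right)\right)^{2}\right)} = \sqrt{-45700 - \left(23 - \left(2 \cdot 15\right)^{2}\right)} = \sqrt{-45700 - \left(23 - 30^{2}\right)} = \sqrt{-45700 + \left(-23 + 900\right)} = \sqrt{-45700 + 877} = \sqrt{-44823} = i \sqrt{44823}$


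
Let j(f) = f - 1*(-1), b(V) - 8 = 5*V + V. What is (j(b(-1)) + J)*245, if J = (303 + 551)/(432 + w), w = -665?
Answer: -37975/233 ≈ -162.98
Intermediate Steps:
b(V) = 8 + 6*V (b(V) = 8 + (5*V + V) = 8 + 6*V)
J = -854/233 (J = (303 + 551)/(432 - 665) = 854/(-233) = 854*(-1/233) = -854/233 ≈ -3.6652)
j(f) = 1 + f (j(f) = f + 1 = 1 + f)
(j(b(-1)) + J)*245 = ((1 + (8 + 6*(-1))) - 854/233)*245 = ((1 + (8 - 6)) - 854/233)*245 = ((1 + 2) - 854/233)*245 = (3 - 854/233)*245 = -155/233*245 = -37975/233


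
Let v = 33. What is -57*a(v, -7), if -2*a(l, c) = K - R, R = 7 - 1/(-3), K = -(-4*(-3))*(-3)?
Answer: 817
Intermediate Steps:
K = 36 (K = -12*(-3) = -1*(-36) = 36)
R = 22/3 (R = 7 - (-1)/3 = 7 - 1*(-⅓) = 7 + ⅓ = 22/3 ≈ 7.3333)
a(l, c) = -43/3 (a(l, c) = -(36 - 1*22/3)/2 = -(36 - 22/3)/2 = -½*86/3 = -43/3)
-57*a(v, -7) = -57*(-43/3) = 817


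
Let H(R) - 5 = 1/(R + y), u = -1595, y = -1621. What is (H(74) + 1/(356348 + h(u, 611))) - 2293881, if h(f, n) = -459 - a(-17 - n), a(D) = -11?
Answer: -1262956054969153/550577300 ≈ -2.2939e+6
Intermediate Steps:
h(f, n) = -448 (h(f, n) = -459 - 1*(-11) = -459 + 11 = -448)
H(R) = 5 + 1/(-1621 + R) (H(R) = 5 + 1/(R - 1621) = 5 + 1/(-1621 + R))
(H(74) + 1/(356348 + h(u, 611))) - 2293881 = ((-8104 + 5*74)/(-1621 + 74) + 1/(356348 - 448)) - 2293881 = ((-8104 + 370)/(-1547) + 1/355900) - 2293881 = (-1/1547*(-7734) + 1/355900) - 2293881 = (7734/1547 + 1/355900) - 2293881 = 2752532147/550577300 - 2293881 = -1262956054969153/550577300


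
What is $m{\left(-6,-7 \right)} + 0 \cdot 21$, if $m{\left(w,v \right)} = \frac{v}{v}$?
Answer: $1$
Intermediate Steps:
$m{\left(w,v \right)} = 1$
$m{\left(-6,-7 \right)} + 0 \cdot 21 = 1 + 0 \cdot 21 = 1 + 0 = 1$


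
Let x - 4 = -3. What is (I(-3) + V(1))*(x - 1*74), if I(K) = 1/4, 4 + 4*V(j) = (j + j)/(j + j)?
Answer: 73/2 ≈ 36.500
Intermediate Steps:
V(j) = -¾ (V(j) = -1 + ((j + j)/(j + j))/4 = -1 + ((2*j)/((2*j)))/4 = -1 + ((2*j)*(1/(2*j)))/4 = -1 + (¼)*1 = -1 + ¼ = -¾)
I(K) = ¼
x = 1 (x = 4 - 3 = 1)
(I(-3) + V(1))*(x - 1*74) = (¼ - ¾)*(1 - 1*74) = -(1 - 74)/2 = -½*(-73) = 73/2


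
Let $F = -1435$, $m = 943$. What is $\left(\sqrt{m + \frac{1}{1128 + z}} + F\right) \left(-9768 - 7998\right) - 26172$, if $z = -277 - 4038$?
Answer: $25468038 - \frac{35532 \sqrt{2394504645}}{3187} \approx 2.4922 \cdot 10^{7}$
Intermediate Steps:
$z = -4315$
$\left(\sqrt{m + \frac{1}{1128 + z}} + F\right) \left(-9768 - 7998\right) - 26172 = \left(\sqrt{943 + \frac{1}{1128 - 4315}} - 1435\right) \left(-9768 - 7998\right) - 26172 = \left(\sqrt{943 + \frac{1}{-3187}} - 1435\right) \left(-17766\right) - 26172 = \left(\sqrt{943 - \frac{1}{3187}} - 1435\right) \left(-17766\right) - 26172 = \left(\sqrt{\frac{3005340}{3187}} - 1435\right) \left(-17766\right) - 26172 = \left(\frac{2 \sqrt{2394504645}}{3187} - 1435\right) \left(-17766\right) - 26172 = \left(-1435 + \frac{2 \sqrt{2394504645}}{3187}\right) \left(-17766\right) - 26172 = \left(25494210 - \frac{35532 \sqrt{2394504645}}{3187}\right) - 26172 = 25468038 - \frac{35532 \sqrt{2394504645}}{3187}$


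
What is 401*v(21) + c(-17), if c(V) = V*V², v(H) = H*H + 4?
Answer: 173532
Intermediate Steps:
v(H) = 4 + H² (v(H) = H² + 4 = 4 + H²)
c(V) = V³
401*v(21) + c(-17) = 401*(4 + 21²) + (-17)³ = 401*(4 + 441) - 4913 = 401*445 - 4913 = 178445 - 4913 = 173532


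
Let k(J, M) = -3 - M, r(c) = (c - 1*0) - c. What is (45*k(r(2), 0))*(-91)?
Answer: 12285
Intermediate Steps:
r(c) = 0 (r(c) = (c + 0) - c = c - c = 0)
(45*k(r(2), 0))*(-91) = (45*(-3 - 1*0))*(-91) = (45*(-3 + 0))*(-91) = (45*(-3))*(-91) = -135*(-91) = 12285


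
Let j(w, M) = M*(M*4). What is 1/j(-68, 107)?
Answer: 1/45796 ≈ 2.1836e-5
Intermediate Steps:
j(w, M) = 4*M² (j(w, M) = M*(4*M) = 4*M²)
1/j(-68, 107) = 1/(4*107²) = 1/(4*11449) = 1/45796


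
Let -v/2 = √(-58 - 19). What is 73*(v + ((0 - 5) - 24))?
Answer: -2117 - 146*I*√77 ≈ -2117.0 - 1281.1*I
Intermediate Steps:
v = -2*I*√77 (v = -2*√(-58 - 19) = -2*I*√77 ≈ -17.55*I)
73*(v + ((0 - 5) - 24)) = 73*(-2*I*√77 + ((0 - 5) - 24)) = 73*(-2*I*√77 + (-5 - 24)) = 73*(-2*I*√77 - 29) = 73*(-29 - 2*I*√77) = -2117 - 146*I*√77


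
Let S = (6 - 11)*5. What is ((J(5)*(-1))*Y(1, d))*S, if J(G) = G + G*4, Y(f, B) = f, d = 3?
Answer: 625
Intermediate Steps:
J(G) = 5*G (J(G) = G + 4*G = 5*G)
S = -25 (S = -5*5 = -25)
((J(5)*(-1))*Y(1, d))*S = (((5*5)*(-1))*1)*(-25) = ((25*(-1))*1)*(-25) = -25*1*(-25) = -25*(-25) = 625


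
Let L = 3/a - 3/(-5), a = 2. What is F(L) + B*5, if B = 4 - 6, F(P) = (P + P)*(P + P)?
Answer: 191/25 ≈ 7.6400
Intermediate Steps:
L = 21/10 (L = 3/2 - 3/(-5) = 3*(1/2) - 3*(-1/5) = 3/2 + 3/5 = 21/10 ≈ 2.1000)
F(P) = 4*P**2 (F(P) = (2*P)*(2*P) = 4*P**2)
B = -2
F(L) + B*5 = 4*(21/10)**2 - 2*5 = 4*(441/100) - 10 = 441/25 - 10 = 191/25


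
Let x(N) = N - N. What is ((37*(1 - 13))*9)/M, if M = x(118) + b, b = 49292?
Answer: -999/12323 ≈ -0.081068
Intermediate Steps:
x(N) = 0
M = 49292 (M = 0 + 49292 = 49292)
((37*(1 - 13))*9)/M = ((37*(1 - 13))*9)/49292 = ((37*(-12))*9)*(1/49292) = -444*9*(1/49292) = -3996*1/49292 = -999/12323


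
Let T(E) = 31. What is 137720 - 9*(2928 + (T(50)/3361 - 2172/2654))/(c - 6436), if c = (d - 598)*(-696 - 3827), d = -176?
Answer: 2146371122392541077/15585036595202 ≈ 1.3772e+5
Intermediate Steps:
c = 3500802 (c = (-176 - 598)*(-696 - 3827) = -774*(-4523) = 3500802)
137720 - 9*(2928 + (T(50)/3361 - 2172/2654))/(c - 6436) = 137720 - 9*(2928 + (31/3361 - 2172/2654))/(3500802 - 6436) = 137720 - 9*(2928 + (31*(1/3361) - 2172*1/2654))/3494366 = 137720 - 9*(2928 + (31/3361 - 1086/1327))/3494366 = 137720 - 9*(2928 - 3608909/4460047)/3494366 = 137720 - 117498678363/(4460047*3494366) = 137720 - 9*13055408707/15585036595202 = 137720 - 117498678363/15585036595202 = 2146371122392541077/15585036595202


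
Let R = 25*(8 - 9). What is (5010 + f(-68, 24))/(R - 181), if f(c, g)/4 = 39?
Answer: -2583/103 ≈ -25.078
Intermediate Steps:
f(c, g) = 156 (f(c, g) = 4*39 = 156)
R = -25 (R = 25*(-1) = -25)
(5010 + f(-68, 24))/(R - 181) = (5010 + 156)/(-25 - 181) = 5166/(-206) = 5166*(-1/206) = -2583/103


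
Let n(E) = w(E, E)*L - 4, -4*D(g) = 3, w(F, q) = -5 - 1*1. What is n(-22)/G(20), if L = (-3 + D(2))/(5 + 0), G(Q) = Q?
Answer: 1/40 ≈ 0.025000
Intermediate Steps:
w(F, q) = -6 (w(F, q) = -5 - 1 = -6)
D(g) = -¾ (D(g) = -¼*3 = -¾)
L = -¾ (L = (-3 - ¾)/(5 + 0) = -15/4/5 = -15/4*⅕ = -¾ ≈ -0.75000)
n(E) = ½ (n(E) = -6*(-¾) - 4 = 9/2 - 4 = ½)
n(-22)/G(20) = (½)/20 = (½)*(1/20) = 1/40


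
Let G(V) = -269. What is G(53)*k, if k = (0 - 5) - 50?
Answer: 14795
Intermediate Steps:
k = -55 (k = -5 - 50 = -55)
G(53)*k = -269*(-55) = 14795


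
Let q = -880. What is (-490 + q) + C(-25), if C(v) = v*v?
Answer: -745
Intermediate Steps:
C(v) = v²
(-490 + q) + C(-25) = (-490 - 880) + (-25)² = -1370 + 625 = -745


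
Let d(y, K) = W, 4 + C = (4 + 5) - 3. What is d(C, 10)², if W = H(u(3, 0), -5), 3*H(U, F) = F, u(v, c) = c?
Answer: 25/9 ≈ 2.7778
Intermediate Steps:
C = 2 (C = -4 + ((4 + 5) - 3) = -4 + (9 - 3) = -4 + 6 = 2)
H(U, F) = F/3
W = -5/3 (W = (⅓)*(-5) = -5/3 ≈ -1.6667)
d(y, K) = -5/3
d(C, 10)² = (-5/3)² = 25/9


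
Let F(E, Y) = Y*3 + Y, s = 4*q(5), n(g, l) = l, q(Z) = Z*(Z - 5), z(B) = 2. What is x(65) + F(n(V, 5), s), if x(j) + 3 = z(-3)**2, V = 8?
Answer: 1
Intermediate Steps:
q(Z) = Z*(-5 + Z)
s = 0 (s = 4*(5*(-5 + 5)) = 4*(5*0) = 4*0 = 0)
F(E, Y) = 4*Y (F(E, Y) = 3*Y + Y = 4*Y)
x(j) = 1 (x(j) = -3 + 2**2 = -3 + 4 = 1)
x(65) + F(n(V, 5), s) = 1 + 4*0 = 1 + 0 = 1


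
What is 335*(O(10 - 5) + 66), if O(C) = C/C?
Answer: 22445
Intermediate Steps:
O(C) = 1
335*(O(10 - 5) + 66) = 335*(1 + 66) = 335*67 = 22445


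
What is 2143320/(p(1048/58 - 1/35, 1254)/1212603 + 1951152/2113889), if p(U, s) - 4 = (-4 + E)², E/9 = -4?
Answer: 1373497402299590610/592340861653 ≈ 2.3188e+6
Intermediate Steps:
E = -36 (E = 9*(-4) = -36)
p(U, s) = 1604 (p(U, s) = 4 + (-4 - 36)² = 4 + (-40)² = 4 + 1600 = 1604)
2143320/(p(1048/58 - 1/35, 1254)/1212603 + 1951152/2113889) = 2143320/(1604/1212603 + 1951152/2113889) = 2143320/(2369363446612/2563308143067) = 2143320*(2563308143067/2369363446612) = 1373497402299590610/592340861653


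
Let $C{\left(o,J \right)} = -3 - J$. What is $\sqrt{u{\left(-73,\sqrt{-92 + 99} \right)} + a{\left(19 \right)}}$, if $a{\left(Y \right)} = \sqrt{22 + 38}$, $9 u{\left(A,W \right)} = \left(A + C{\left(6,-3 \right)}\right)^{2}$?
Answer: $\frac{\sqrt{5329 + 18 \sqrt{15}}}{3} \approx 24.492$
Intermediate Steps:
$u{\left(A,W \right)} = \frac{A^{2}}{9}$ ($u{\left(A,W \right)} = \frac{\left(A - 0\right)^{2}}{9} = \frac{\left(A + \left(-3 + 3\right)\right)^{2}}{9} = \frac{\left(A + 0\right)^{2}}{9} = \frac{A^{2}}{9}$)
$a{\left(Y \right)} = 2 \sqrt{15}$ ($a{\left(Y \right)} = \sqrt{60} = 2 \sqrt{15}$)
$\sqrt{u{\left(-73,\sqrt{-92 + 99} \right)} + a{\left(19 \right)}} = \sqrt{\frac{\left(-73\right)^{2}}{9} + 2 \sqrt{15}} = \sqrt{\frac{1}{9} \cdot 5329 + 2 \sqrt{15}} = \sqrt{\frac{5329}{9} + 2 \sqrt{15}}$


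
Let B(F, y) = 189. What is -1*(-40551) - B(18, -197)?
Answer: 40362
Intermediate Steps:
-1*(-40551) - B(18, -197) = -1*(-40551) - 1*189 = 40551 - 189 = 40362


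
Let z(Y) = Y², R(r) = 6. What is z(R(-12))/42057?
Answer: 4/4673 ≈ 0.00085598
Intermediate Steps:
z(R(-12))/42057 = 6²/42057 = 36*(1/42057) = 4/4673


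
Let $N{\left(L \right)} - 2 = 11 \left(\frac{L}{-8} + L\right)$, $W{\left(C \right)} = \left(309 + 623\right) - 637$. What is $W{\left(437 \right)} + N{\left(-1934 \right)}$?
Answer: $- \frac{73271}{4} \approx -18318.0$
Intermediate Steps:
$W{\left(C \right)} = 295$ ($W{\left(C \right)} = 932 - 637 = 295$)
$N{\left(L \right)} = 2 + \frac{77 L}{8}$ ($N{\left(L \right)} = 2 + 11 \left(\frac{L}{-8} + L\right) = 2 + 11 \left(L \left(- \frac{1}{8}\right) + L\right) = 2 + 11 \left(- \frac{L}{8} + L\right) = 2 + 11 \frac{7 L}{8} = 2 + \frac{77 L}{8}$)
$W{\left(437 \right)} + N{\left(-1934 \right)} = 295 + \left(2 + \frac{77}{8} \left(-1934\right)\right) = 295 + \left(2 - \frac{74459}{4}\right) = 295 - \frac{74451}{4} = - \frac{73271}{4}$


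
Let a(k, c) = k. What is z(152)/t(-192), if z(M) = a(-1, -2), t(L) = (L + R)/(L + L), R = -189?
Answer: -128/127 ≈ -1.0079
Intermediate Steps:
t(L) = (-189 + L)/(2*L) (t(L) = (L - 189)/(L + L) = (-189 + L)/((2*L)) = (-189 + L)*(1/(2*L)) = (-189 + L)/(2*L))
z(M) = -1
z(152)/t(-192) = -1/((½)*(-189 - 192)/(-192)) = -1/((½)*(-1/192)*(-381)) = -1/127/128 = -1*128/127 = -128/127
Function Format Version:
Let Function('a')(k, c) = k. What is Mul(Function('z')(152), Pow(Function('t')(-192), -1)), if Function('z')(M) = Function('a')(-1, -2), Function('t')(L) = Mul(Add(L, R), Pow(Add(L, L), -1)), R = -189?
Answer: Rational(-128, 127) ≈ -1.0079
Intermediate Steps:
Function('t')(L) = Mul(Rational(1, 2), Pow(L, -1), Add(-189, L)) (Function('t')(L) = Mul(Add(L, -189), Pow(Add(L, L), -1)) = Mul(Add(-189, L), Pow(Mul(2, L), -1)) = Mul(Add(-189, L), Mul(Rational(1, 2), Pow(L, -1))) = Mul(Rational(1, 2), Pow(L, -1), Add(-189, L)))
Function('z')(M) = -1
Mul(Function('z')(152), Pow(Function('t')(-192), -1)) = Mul(-1, Pow(Mul(Rational(1, 2), Pow(-192, -1), Add(-189, -192)), -1)) = Mul(-1, Pow(Mul(Rational(1, 2), Rational(-1, 192), -381), -1)) = Mul(-1, Pow(Rational(127, 128), -1)) = Mul(-1, Rational(128, 127)) = Rational(-128, 127)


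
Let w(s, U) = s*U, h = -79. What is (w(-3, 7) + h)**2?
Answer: 10000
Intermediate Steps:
w(s, U) = U*s
(w(-3, 7) + h)**2 = (7*(-3) - 79)**2 = (-21 - 79)**2 = (-100)**2 = 10000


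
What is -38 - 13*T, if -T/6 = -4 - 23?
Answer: -2144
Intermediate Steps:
T = 162 (T = -6*(-4 - 23) = -6*(-27) = 162)
-38 - 13*T = -38 - 13*162 = -38 - 2106 = -2144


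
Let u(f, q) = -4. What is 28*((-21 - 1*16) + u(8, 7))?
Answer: -1148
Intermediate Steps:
28*((-21 - 1*16) + u(8, 7)) = 28*((-21 - 1*16) - 4) = 28*((-21 - 16) - 4) = 28*(-37 - 4) = 28*(-41) = -1148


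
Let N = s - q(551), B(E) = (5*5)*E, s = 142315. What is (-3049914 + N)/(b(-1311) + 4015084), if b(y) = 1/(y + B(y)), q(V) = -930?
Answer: -99076719534/136858153223 ≈ -0.72394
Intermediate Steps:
B(E) = 25*E
N = 143245 (N = 142315 - 1*(-930) = 142315 + 930 = 143245)
b(y) = 1/(26*y) (b(y) = 1/(y + 25*y) = 1/(26*y))
(-3049914 + N)/(b(-1311) + 4015084) = (-3049914 + 143245)/((1/26)/(-1311) + 4015084) = -2906669/((1/26)*(-1/1311) + 4015084) = -2906669/(-1/34086 + 4015084) = -2906669/136858153223/34086 = -2906669*34086/136858153223 = -99076719534/136858153223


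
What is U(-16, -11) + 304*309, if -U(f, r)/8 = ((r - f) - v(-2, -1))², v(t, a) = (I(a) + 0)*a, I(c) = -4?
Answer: 93928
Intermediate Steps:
v(t, a) = -4*a (v(t, a) = (-4 + 0)*a = -4*a)
U(f, r) = -8*(-4 + r - f)² (U(f, r) = -8*((r - f) - (-4)*(-1))² = -8*((r - f) - 1*4)² = -8*((r - f) - 4)² = -8*(-4 + r - f)²)
U(-16, -11) + 304*309 = -8*(4 - 16 - 1*(-11))² + 304*309 = -8*(4 - 16 + 11)² + 93936 = -8*(-1)² + 93936 = -8*1 + 93936 = -8 + 93936 = 93928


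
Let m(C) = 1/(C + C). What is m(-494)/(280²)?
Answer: -1/77459200 ≈ -1.2910e-8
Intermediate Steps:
m(C) = 1/(2*C)
m(-494)/(280²) = ((½)/(-494))/(280²) = ((½)*(-1/494))/78400 = -1/988*1/78400 = -1/77459200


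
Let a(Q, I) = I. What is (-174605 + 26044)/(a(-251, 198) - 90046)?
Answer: 148561/89848 ≈ 1.6535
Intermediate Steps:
(-174605 + 26044)/(a(-251, 198) - 90046) = (-174605 + 26044)/(198 - 90046) = -148561/(-89848) = -148561*(-1/89848) = 148561/89848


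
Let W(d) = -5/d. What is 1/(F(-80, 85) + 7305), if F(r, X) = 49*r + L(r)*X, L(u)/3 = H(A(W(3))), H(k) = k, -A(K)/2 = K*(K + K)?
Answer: 3/1655 ≈ 0.0018127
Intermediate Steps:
A(K) = -4*K² (A(K) = -2*K*(K + K) = -2*K*2*K = -4*K²)
L(u) = -100/3 (L(u) = 3*(-4*(-5/3)²) = 3*(-4*25/9) = 3*(-100/9) = -100/3)
F(r, X) = 49*r - 100*X/3
1/(F(-80, 85) + 7305) = 1/((49*(-80) - 100/3*85) + 7305) = 1/((-3920 - 8500/3) + 7305) = 1/(-20260/3 + 7305) = 1/(1655/3) = 3/1655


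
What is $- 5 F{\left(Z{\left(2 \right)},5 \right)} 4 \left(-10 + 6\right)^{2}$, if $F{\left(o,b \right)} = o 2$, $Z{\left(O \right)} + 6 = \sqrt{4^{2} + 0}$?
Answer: $1280$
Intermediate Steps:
$Z{\left(O \right)} = -2$ ($Z{\left(O \right)} = -6 + \sqrt{4^{2} + 0} = -6 + \sqrt{16 + 0} = -6 + \sqrt{16} = -6 + 4 = -2$)
$F{\left(o,b \right)} = 2 o$
$- 5 F{\left(Z{\left(2 \right)},5 \right)} 4 \left(-10 + 6\right)^{2} = - 5 \cdot 2 \left(-2\right) 4 \left(-10 + 6\right)^{2} = \left(-5\right) \left(-4\right) 4 \left(-4\right)^{2} = 20 \cdot 4 \cdot 16 = 80 \cdot 16 = 1280$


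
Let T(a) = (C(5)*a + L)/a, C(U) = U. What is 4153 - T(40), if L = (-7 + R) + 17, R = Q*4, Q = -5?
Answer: 16593/4 ≈ 4148.3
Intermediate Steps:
R = -20 (R = -5*4 = -20)
L = -10 (L = (-7 - 20) + 17 = -27 + 17 = -10)
T(a) = (-10 + 5*a)/a (T(a) = (5*a - 10)/a = (-10 + 5*a)/a)
4153 - T(40) = 4153 - (5 - 10/40) = 4153 - (5 - 10*1/40) = 4153 - (5 - ¼) = 4153 - 1*19/4 = 4153 - 19/4 = 16593/4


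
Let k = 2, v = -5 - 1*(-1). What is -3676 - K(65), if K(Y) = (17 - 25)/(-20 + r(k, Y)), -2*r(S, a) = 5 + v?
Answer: -150732/41 ≈ -3676.4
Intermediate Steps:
v = -4 (v = -5 + 1 = -4)
r(S, a) = -1/2 (r(S, a) = -(5 - 4)/2 = -1/2*1 = -1/2)
K(Y) = 16/41 (K(Y) = (17 - 25)/(-20 - 1/2) = -8/(-41/2) = -8*(-2/41) = 16/41)
-3676 - K(65) = -3676 - 1*16/41 = -3676 - 16/41 = -150732/41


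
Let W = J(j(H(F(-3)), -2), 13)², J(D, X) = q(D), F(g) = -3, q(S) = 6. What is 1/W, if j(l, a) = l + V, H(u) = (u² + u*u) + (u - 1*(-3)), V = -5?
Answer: 1/36 ≈ 0.027778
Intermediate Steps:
H(u) = 3 + u + 2*u² (H(u) = (u² + u²) + (u + 3) = 2*u² + (3 + u) = 3 + u + 2*u²)
j(l, a) = -5 + l (j(l, a) = l - 5 = -5 + l)
J(D, X) = 6
W = 36 (W = 6² = 36)
1/W = 1/36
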